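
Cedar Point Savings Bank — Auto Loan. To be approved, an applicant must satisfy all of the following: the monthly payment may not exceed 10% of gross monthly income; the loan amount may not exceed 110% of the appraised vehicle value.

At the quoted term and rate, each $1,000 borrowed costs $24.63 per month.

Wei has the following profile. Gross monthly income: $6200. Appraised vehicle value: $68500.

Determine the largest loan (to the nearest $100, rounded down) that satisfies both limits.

$25,100

Payment cap: 10% × $6,200 = $620/month.
At $24.63 per $1,000, that supports 620/24.63 × 1,000 ≈ $25,172 → $25,100.
LTV cap: 110% × $68,500 = $75,350 → $75,300.
Binding constraint: payment-to-income.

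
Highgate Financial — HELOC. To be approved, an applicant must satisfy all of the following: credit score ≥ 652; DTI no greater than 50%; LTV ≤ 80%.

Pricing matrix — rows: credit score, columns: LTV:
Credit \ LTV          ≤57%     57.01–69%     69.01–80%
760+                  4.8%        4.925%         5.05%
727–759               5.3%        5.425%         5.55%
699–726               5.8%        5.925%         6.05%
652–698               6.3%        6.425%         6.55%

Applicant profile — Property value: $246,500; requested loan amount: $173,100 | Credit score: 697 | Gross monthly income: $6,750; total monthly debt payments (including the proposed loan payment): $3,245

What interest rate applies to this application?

Credit score 697 ≥ 652; DTI: 3,245 ÷ 6,750 = 48.1%, within the 50% cap
LTV = 173,100/246,500 = 70.2% ≤ 80%
Credit 697 → row 652–698; LTV 70.2% → column 69.01–80%. Grid cell → 6.55%.

6.55%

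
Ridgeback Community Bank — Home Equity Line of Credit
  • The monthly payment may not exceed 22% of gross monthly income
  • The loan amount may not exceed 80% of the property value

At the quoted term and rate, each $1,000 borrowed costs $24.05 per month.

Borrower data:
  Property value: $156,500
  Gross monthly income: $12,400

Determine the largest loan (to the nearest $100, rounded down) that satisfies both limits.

$113,400

Payment cap: 22% × $12,400 = $2,728/month.
At $24.05 per $1,000, that supports 2,728/24.05 × 1,000 ≈ $113,430 → $113,400.
LTV cap: 80% × $156,500 = $125,200 → $125,200.
Binding constraint: payment-to-income.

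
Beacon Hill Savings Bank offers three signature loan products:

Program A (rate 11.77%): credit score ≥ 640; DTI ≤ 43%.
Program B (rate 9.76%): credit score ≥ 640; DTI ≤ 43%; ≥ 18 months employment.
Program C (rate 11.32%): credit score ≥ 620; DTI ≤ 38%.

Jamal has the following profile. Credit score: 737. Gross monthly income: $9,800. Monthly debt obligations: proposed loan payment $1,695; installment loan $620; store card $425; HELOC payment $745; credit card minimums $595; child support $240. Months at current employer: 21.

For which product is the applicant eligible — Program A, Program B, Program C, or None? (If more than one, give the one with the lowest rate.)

None

Total debts = (1,695 + 620 + 425 + 745 + 595 + 240) = 4,320; DTI = 4,320/9,800 = 44.1%.
Program A: score 737 ≥ 640; DTI 44.1% > 43% → does not qualify.
Program B: score 737 ≥ 640; DTI 44.1% > 43%; employment 21 ≥ 18 mo → does not qualify.
Program C: score 737 ≥ 620; DTI 44.1% > 38% → does not qualify.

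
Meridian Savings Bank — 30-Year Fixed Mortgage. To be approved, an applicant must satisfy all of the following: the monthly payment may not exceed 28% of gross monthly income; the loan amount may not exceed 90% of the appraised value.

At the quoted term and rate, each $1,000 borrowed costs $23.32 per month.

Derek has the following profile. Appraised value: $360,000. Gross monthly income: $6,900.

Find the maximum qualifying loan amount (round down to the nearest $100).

$82,800

Payment cap: 28% × $6,900 = $1,932/month.
At $23.32 per $1,000, that supports 1,932/23.32 × 1,000 ≈ $82,847 → $82,800.
LTV cap: 90% × $360,000 = $324,000 → $324,000.
Binding constraint: payment-to-income.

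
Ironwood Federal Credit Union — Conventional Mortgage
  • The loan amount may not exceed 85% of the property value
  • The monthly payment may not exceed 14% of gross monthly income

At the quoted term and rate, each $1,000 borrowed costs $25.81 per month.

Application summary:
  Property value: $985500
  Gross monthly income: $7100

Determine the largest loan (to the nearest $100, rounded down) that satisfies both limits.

Payment cap: 14% × $7,100 = $994/month.
At $25.81 per $1,000, that supports 994/25.81 × 1,000 ≈ $38,512 → $38,500.
LTV cap: 85% × $985,500 = $837,675 → $837,600.
Binding constraint: payment-to-income.

$38,500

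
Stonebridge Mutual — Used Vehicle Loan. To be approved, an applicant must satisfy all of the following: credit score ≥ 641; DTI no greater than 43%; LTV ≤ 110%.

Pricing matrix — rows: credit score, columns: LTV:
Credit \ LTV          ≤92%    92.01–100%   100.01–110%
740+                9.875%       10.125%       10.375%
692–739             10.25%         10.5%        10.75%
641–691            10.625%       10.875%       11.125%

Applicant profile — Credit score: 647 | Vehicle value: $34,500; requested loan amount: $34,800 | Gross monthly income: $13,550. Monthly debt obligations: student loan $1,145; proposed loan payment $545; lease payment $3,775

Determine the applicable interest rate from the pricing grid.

Credit score 647 ≥ 641; Total monthly debts = (1,145 + 545 + 3,775) = 5,465. DTI = 5,465/13,550 = 40.3% ≤ 43%
LTV = 34,800/34,500 = 100.9% ≤ 110%
Row: 647 falls in 641–691. Column: 100.9% falls in 100.01–110%. Rate = 11.125%.

11.125%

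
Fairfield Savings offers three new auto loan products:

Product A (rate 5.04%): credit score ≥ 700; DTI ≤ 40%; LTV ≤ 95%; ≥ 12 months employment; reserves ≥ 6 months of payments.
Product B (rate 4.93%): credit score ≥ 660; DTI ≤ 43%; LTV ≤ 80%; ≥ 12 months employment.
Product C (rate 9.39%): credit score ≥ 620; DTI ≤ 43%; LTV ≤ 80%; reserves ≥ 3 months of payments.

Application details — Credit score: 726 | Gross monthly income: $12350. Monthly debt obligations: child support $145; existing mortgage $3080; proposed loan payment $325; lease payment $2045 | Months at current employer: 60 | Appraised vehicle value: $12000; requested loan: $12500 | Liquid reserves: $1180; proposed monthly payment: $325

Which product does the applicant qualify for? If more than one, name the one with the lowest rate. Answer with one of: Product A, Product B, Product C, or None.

None

Total debts = (145 + 3,080 + 325 + 2,045) = 5,595; DTI = 5,595/12,350 = 45.3%.
LTV = 12,500/12,000 = 104.2%.
Reserves = 1,180/325 = 3.6 months.
Product A: score 726 ≥ 700; DTI 45.3% > 40%; LTV 104.2% > 95%; employment 60 ≥ 12 mo; reserves 3.6 < 6 mo → does not qualify.
Product B: score 726 ≥ 660; DTI 45.3% > 43%; LTV 104.2% > 80%; employment 60 ≥ 12 mo → does not qualify.
Product C: score 726 ≥ 620; DTI 45.3% > 43%; LTV 104.2% > 80%; reserves 3.6 ≥ 3 mo → does not qualify.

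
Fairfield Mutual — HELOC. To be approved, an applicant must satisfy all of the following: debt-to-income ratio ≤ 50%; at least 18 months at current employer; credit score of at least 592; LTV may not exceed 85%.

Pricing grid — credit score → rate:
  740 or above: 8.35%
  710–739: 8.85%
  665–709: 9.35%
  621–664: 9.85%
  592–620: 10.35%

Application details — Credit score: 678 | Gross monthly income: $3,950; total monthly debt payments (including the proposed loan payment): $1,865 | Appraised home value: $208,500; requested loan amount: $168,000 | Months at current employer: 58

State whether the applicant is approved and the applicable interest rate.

Credit score 678 ≥ 592 (meets minimum)
DTI: 1,865 ÷ 3,950 = 47.2%, within the 50% cap
LTV = 168,000/208,500 = 80.6% ≤ 85%
Employment 58 ≥ 18 months
All requirements met. Score 678 falls in the 665–709 tier → 9.35%.

Approved at 9.35%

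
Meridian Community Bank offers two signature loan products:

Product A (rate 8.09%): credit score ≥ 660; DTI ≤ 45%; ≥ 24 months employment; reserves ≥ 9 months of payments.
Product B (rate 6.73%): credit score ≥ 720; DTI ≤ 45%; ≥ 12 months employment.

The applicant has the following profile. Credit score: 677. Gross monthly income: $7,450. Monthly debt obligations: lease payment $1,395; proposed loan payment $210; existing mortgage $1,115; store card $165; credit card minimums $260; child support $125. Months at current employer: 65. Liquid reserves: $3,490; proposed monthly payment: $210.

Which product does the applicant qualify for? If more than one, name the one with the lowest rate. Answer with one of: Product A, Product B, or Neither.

Product A

Total debts = (1,395 + 210 + 1,115 + 165 + 260 + 125) = 3,270; DTI = 3,270/7,450 = 43.9%.
Reserves = 3,490/210 = 16.6 months.
Product A: score 677 ≥ 660; DTI 43.9% ≤ 45%; employment 65 ≥ 24 mo; reserves 16.6 ≥ 9 mo → qualifies.
Product B: score 677 < 720; DTI 43.9% ≤ 45%; employment 65 ≥ 12 mo → does not qualify.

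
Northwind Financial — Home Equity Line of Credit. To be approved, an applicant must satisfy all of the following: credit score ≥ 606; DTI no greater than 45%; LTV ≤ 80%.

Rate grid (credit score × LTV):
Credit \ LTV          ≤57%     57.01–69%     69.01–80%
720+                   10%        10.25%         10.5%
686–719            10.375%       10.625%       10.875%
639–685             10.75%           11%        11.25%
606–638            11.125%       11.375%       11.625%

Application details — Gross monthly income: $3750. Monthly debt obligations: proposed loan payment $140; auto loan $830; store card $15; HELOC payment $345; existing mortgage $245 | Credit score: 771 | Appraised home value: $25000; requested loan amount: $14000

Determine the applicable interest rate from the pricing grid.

Credit score 771 ≥ 606; Total monthly debts = (140 + 830 + 15 + 345 + 245) = 1,575. DTI = 1,575/3,750 = 42% ≤ 45%
Loan-to-value = 14,000/25,000 = 56% — pass (80% max)
Score 771 is in the 720+ band; LTV 56% is in the ≤57% band → 10%.

10%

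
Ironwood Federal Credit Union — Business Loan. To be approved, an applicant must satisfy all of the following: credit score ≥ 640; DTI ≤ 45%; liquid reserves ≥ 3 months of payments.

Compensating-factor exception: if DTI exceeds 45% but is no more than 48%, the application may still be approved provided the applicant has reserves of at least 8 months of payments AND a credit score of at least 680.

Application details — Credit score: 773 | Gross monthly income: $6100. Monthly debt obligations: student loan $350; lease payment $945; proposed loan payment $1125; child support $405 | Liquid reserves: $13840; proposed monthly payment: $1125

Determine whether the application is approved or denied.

Credit score 773 ≥ 640 (meets base)
Total debts = (350 + 945 + 1,125 + 405) = 2,825. DTI = 2,825/6,100 = 46.3% > 45% — standard DTI limit exceeded.
Reserves: 13,840 ÷ 1,125 = 12.3 months (meets 3-month minimum)
DTI 46.3% is within the 45%–48% exception band; checking compensating factors.
Reserves 12.3 ≥ 8 months; credit score 773 ≥ 680.
Both compensating conditions met → exception applies.

Approved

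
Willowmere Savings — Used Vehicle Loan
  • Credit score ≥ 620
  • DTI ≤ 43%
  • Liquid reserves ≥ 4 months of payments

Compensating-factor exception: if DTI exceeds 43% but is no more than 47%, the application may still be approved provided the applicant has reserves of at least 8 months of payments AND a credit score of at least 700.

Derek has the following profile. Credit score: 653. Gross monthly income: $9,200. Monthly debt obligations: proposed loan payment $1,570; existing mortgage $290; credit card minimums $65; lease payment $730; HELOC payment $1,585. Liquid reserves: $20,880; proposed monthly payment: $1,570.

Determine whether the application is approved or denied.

Credit score 653 ≥ 620 (meets base)
Total debts = (1,570 + 290 + 65 + 730 + 1,585) = 4,240. DTI = 4,240/9,200 = 46.1% > 43% — standard DTI limit exceeded.
Liquid reserves cover 20,880/1,570 = 13.3 months — ≥ 4 required
DTI 46.1% is within the 43%–47% exception band; checking compensating factors.
Override check — reserves: 13.3 mo (ok); score: 653 (below 700).
Compensating-factor requirement not fully met.

Denied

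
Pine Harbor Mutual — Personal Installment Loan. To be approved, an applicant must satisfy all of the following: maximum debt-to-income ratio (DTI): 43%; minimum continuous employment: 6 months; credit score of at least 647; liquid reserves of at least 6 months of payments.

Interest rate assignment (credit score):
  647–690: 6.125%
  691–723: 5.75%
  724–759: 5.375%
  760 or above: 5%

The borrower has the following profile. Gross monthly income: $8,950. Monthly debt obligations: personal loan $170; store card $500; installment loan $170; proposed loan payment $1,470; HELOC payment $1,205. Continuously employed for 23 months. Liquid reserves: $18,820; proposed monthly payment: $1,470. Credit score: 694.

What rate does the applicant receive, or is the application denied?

Credit score 694 ≥ 647 (meets minimum)
Total monthly debts = (170 + 500 + 170 + 1,470 + 1,205) = 3,515. DTI = 3,515/8,950 = 39.3% ≤ 43%
Reserves = 18,820/1,470 = 12.8 months ≥ 6
Employment 23 ≥ 6 months
All requirements met. Score 694 falls in the 691–723 tier → 5.75%.

Approved at 5.75%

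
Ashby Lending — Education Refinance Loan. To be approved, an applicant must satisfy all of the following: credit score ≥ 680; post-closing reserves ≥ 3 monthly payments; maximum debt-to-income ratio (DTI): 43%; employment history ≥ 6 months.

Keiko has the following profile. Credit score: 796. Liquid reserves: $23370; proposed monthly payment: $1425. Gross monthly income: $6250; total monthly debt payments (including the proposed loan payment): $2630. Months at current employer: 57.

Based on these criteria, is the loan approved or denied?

Credit score 796 ≥ 680 (meets)
Liquid reserves cover 23,370/1,425 = 16.4 months — ≥ 3 required
DTI = 2,630/6,250 = 42.1% ≤ 43%
Employment 57 ≥ 6 months
All criteria satisfied.

Approved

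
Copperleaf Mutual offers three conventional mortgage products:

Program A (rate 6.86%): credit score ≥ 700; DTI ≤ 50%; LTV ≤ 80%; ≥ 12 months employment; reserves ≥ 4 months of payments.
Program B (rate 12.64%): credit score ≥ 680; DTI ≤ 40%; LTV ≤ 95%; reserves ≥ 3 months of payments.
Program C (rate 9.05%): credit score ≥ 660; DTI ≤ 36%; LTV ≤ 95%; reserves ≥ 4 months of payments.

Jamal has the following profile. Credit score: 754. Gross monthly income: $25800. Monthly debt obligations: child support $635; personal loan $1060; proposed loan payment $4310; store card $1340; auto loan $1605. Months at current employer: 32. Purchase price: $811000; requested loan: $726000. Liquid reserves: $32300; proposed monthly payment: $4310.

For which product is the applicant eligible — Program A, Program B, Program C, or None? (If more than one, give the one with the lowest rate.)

Program C

Total debts = (635 + 1,060 + 4,310 + 1,340 + 1,605) = 8,950; DTI = 8,950/25,800 = 34.7%.
LTV = 726,000/811,000 = 89.5%.
Reserves = 32,300/4,310 = 7.5 months.
Program A: score 754 ≥ 700; DTI 34.7% ≤ 50%; LTV 89.5% > 80%; employment 32 ≥ 12 mo; reserves 7.5 ≥ 4 mo → does not qualify.
Program B: score 754 ≥ 680; DTI 34.7% ≤ 40%; LTV 89.5% ≤ 95%; reserves 7.5 ≥ 3 mo → qualifies.
Program C: score 754 ≥ 660; DTI 34.7% ≤ 36%; LTV 89.5% ≤ 95%; reserves 7.5 ≥ 4 mo → qualifies.
Qualifying: Program B, Program C. Lowest rate is 9.05% → Program C.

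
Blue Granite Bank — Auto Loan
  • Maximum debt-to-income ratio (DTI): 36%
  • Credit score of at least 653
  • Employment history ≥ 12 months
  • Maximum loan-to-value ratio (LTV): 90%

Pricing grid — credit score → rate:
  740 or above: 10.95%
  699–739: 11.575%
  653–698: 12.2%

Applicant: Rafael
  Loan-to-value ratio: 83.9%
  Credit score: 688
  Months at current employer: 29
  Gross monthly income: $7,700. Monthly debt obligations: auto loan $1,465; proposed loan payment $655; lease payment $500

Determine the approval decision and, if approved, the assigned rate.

Approved at 12.2%

Credit score 688 ≥ 653 (meets minimum)
Total monthly debts = (1,465 + 655 + 500) = 2,620. DTI: 2,620 ÷ 7,700 = 34%, within the 36% cap
LTV 83.9% ≤ 90%
Employment 29 ≥ 12 months
All requirements met. Score 688 falls in the 653–698 tier → 12.2%.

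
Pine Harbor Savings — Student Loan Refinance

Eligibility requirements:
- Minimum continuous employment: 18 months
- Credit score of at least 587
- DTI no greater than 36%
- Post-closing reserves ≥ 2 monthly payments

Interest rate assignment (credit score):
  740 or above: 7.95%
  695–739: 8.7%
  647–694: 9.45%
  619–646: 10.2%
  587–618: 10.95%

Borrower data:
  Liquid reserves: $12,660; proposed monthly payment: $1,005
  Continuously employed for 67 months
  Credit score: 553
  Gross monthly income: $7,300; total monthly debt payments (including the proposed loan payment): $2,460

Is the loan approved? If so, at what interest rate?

Credit score 553 < 587 (below minimum)
Liquid reserves cover 12,660/1,005 = 12.6 months — ≥ 2 required
Employment 67 ≥ 18 months
DTI: 2,460 ÷ 7,300 = 33.7%, within the 36% cap
Not all requirements met → denied.

Denied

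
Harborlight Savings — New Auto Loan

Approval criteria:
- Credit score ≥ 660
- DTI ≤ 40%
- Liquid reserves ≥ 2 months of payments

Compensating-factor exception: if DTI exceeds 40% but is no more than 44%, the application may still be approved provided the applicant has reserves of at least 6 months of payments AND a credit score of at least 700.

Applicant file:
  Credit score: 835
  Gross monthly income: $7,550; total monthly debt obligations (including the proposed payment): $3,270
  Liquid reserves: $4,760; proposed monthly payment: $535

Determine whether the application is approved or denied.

Approved

Credit score 835 ≥ 660 (meets base)
DTI: 3,270 ÷ 7,550 = 43.3%, over the 40% base limit.
Reserves = 4,760/535 = 8.9 months ≥ 2
43.3% falls in the override range (40%–44%), so the compensating-factor test applies.
Reserves 8.9 ≥ 6 months; credit score 835 ≥ 700.
Both compensating conditions met → exception applies.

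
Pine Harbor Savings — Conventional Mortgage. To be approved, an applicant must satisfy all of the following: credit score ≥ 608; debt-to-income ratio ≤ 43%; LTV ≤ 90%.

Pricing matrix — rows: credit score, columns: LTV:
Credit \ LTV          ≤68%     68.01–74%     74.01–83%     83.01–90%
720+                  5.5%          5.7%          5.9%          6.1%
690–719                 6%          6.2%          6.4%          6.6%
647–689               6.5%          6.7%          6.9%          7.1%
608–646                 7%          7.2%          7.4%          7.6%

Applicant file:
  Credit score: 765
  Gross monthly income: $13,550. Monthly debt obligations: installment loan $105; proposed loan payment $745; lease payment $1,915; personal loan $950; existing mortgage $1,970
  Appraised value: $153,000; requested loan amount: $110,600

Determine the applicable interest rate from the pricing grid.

Credit score 765 ≥ 608; Total monthly debts = (105 + 745 + 1,915 + 950 + 1,970) = 5,685. Debt-to-income = 5,685/13,550 = 42% — meets 43% limit
LTV = 110,600/153,000 = 72.3% ≤ 90%
Score 765 is in the 720+ band; LTV 72.3% is in the 68.01–74% band → 5.7%.

5.7%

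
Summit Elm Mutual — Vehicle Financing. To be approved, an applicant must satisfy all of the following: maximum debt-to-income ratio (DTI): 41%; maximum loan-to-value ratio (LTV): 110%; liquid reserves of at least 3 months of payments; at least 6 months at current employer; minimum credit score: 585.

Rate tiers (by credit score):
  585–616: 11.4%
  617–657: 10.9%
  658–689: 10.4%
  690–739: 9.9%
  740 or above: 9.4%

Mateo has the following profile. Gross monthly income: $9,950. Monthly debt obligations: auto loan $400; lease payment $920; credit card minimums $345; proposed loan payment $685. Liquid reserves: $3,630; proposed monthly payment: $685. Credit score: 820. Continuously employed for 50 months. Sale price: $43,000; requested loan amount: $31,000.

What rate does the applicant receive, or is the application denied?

Credit score 820 ≥ 585 (meets minimum)
Employment 50 ≥ 6 months
Reserves: 3,630 ÷ 685 = 5.3 months (meets 3-month minimum)
Total monthly debts = (400 + 920 + 345 + 685) = 2,350. Debt-to-income = 2,350/9,950 = 23.6% — meets 41% limit
LTV: 31,000 ÷ 43,000 = 72.1%, within 110% cap
All requirements met. Score 820 falls in the 740 or above tier → 9.4%.

Approved at 9.4%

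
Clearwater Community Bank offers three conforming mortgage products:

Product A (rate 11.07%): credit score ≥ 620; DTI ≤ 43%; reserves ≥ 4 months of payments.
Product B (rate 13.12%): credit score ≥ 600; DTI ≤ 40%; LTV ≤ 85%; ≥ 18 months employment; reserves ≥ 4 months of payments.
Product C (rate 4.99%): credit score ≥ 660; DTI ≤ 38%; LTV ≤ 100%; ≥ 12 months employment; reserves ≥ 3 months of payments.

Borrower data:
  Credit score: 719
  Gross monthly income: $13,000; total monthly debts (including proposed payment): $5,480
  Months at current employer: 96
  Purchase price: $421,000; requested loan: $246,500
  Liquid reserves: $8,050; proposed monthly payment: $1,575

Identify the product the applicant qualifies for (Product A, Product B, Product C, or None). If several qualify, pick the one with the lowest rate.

Product A

DTI = 5,480/13,000 = 42.2%.
LTV = 246,500/421,000 = 58.6%.
Reserves = 8,050/1,575 = 5.1 months.
Product A: score 719 ≥ 620; DTI 42.2% ≤ 43%; reserves 5.1 ≥ 4 mo → qualifies.
Product B: score 719 ≥ 600; DTI 42.2% > 40%; LTV 58.6% ≤ 85%; employment 96 ≥ 18 mo; reserves 5.1 ≥ 4 mo → does not qualify.
Product C: score 719 ≥ 660; DTI 42.2% > 38%; LTV 58.6% ≤ 100%; employment 96 ≥ 12 mo; reserves 5.1 ≥ 3 mo → does not qualify.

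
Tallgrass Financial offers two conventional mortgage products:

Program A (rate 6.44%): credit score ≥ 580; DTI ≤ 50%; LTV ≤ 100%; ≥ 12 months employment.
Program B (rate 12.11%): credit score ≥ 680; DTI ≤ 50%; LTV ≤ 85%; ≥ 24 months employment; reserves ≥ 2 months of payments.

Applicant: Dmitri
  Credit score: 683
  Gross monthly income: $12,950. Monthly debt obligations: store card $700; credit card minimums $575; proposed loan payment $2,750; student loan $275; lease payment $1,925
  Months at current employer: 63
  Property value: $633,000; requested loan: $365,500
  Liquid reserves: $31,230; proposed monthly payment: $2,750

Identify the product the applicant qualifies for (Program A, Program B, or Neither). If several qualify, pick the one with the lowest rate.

Total debts = (700 + 575 + 2,750 + 275 + 1,925) = 6,225; DTI = 6,225/12,950 = 48.1%.
LTV = 365,500/633,000 = 57.7%.
Reserves = 31,230/2,750 = 11.4 months.
Program A: score 683 ≥ 580; DTI 48.1% ≤ 50%; LTV 57.7% ≤ 100%; employment 63 ≥ 12 mo → qualifies.
Program B: score 683 ≥ 680; DTI 48.1% ≤ 50%; LTV 57.7% ≤ 85%; employment 63 ≥ 24 mo; reserves 11.4 ≥ 2 mo → qualifies.
Qualifying: Program A, Program B. Lowest rate is 6.44% → Program A.

Program A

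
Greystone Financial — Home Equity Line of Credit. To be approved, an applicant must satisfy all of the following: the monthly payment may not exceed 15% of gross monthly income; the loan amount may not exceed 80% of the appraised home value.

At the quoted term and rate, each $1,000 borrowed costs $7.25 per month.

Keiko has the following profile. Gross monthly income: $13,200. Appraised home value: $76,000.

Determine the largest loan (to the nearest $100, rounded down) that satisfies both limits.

Payment cap: 15% × $13,200 = $1,980/month.
At $7.25 per $1,000, that supports 1,980/7.25 × 1,000 ≈ $273,103 → $273,100.
LTV cap: 80% × $76,000 = $60,800 → $60,800.
Binding constraint: loan-to-value.

$60,800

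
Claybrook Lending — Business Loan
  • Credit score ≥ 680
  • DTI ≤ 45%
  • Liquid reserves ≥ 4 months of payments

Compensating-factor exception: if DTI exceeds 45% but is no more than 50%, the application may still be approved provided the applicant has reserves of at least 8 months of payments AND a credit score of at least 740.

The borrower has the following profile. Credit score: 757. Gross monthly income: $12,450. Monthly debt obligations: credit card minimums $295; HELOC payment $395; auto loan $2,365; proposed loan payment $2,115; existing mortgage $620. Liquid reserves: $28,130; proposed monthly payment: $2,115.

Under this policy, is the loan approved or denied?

Credit score 757 ≥ 680 (meets base)
Total debts = (295 + 395 + 2,365 + 2,115 + 620) = 5,790. DTI = 5,790/12,450 = 46.5% > 45% — standard DTI limit exceeded.
Reserves: 28,130 ÷ 2,115 = 13.3 months (meets 4-month minimum)
46.5% falls in the override range (45%–50%), so the compensating-factor test applies.
Reserves 13.3 ≥ 8 months; credit score 757 ≥ 740.
Both override conditions satisfied; DTI exception granted.

Approved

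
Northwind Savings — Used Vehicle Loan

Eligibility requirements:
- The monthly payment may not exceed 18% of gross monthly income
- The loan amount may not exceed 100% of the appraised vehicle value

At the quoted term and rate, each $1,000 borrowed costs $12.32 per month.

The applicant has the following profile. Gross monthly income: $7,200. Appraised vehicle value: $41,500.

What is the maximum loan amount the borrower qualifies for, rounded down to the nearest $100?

$41,500

Payment cap: 18% × $7,200 = $1,296/month.
At $12.32 per $1,000, that supports 1,296/12.32 × 1,000 ≈ $105,194 → $105,100.
LTV cap: 100% × $41,500 = $41,500 → $41,500.
Binding constraint: loan-to-value.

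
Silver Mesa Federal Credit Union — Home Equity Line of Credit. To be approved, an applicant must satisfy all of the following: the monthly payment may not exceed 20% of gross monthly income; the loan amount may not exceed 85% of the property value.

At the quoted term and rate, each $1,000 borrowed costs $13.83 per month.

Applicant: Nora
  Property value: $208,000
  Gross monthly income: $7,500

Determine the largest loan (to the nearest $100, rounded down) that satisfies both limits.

Payment cap: 20% × $7,500 = $1,500/month.
At $13.83 per $1,000, that supports 1,500/13.83 × 1,000 ≈ $108,459 → $108,400.
LTV cap: 85% × $208,000 = $176,800 → $176,800.
Binding constraint: payment-to-income.

$108,400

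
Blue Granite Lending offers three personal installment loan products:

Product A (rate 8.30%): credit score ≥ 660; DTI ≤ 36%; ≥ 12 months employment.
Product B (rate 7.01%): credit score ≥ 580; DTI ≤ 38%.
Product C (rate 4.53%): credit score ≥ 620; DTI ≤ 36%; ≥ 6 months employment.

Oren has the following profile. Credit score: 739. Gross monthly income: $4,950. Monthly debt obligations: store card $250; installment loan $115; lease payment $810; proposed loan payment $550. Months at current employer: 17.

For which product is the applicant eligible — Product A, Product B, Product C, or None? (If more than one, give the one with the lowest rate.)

Total debts = (250 + 115 + 810 + 550) = 1,725; DTI = 1,725/4,950 = 34.8%.
Product A: score 739 ≥ 660; DTI 34.8% ≤ 36%; employment 17 ≥ 12 mo → qualifies.
Product B: score 739 ≥ 580; DTI 34.8% ≤ 38% → qualifies.
Product C: score 739 ≥ 620; DTI 34.8% ≤ 36%; employment 17 ≥ 6 mo → qualifies.
Qualifying: Product A, Product B, Product C. Lowest rate is 4.53% → Product C.

Product C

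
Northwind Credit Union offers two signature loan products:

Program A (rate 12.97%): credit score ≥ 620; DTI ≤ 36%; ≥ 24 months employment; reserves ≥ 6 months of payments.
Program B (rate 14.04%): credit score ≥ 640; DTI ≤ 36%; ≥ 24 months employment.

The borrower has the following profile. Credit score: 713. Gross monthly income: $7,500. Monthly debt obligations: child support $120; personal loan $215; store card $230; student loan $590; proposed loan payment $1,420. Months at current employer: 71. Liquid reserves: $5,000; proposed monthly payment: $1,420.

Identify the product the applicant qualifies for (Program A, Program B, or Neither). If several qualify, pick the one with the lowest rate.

Program B

Total debts = (120 + 215 + 230 + 590 + 1,420) = 2,575; DTI = 2,575/7,500 = 34.3%.
Reserves = 5,000/1,420 = 3.5 months.
Program A: score 713 ≥ 620; DTI 34.3% ≤ 36%; employment 71 ≥ 24 mo; reserves 3.5 < 6 mo → does not qualify.
Program B: score 713 ≥ 640; DTI 34.3% ≤ 36%; employment 71 ≥ 24 mo → qualifies.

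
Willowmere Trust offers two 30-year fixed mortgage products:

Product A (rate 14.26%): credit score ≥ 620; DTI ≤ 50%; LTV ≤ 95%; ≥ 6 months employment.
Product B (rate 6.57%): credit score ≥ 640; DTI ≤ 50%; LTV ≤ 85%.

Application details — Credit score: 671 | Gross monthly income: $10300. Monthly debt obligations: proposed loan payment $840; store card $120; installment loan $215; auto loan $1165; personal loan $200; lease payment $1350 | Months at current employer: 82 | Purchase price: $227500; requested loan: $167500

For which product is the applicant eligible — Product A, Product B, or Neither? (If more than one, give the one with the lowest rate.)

Total debts = (840 + 120 + 215 + 1,165 + 200 + 1,350) = 3,890; DTI = 3,890/10,300 = 37.8%.
LTV = 167,500/227,500 = 73.6%.
Product A: score 671 ≥ 620; DTI 37.8% ≤ 50%; LTV 73.6% ≤ 95%; employment 82 ≥ 6 mo → qualifies.
Product B: score 671 ≥ 640; DTI 37.8% ≤ 50%; LTV 73.6% ≤ 85% → qualifies.
Qualifying: Product A, Product B. Lowest rate is 6.57% → Product B.

Product B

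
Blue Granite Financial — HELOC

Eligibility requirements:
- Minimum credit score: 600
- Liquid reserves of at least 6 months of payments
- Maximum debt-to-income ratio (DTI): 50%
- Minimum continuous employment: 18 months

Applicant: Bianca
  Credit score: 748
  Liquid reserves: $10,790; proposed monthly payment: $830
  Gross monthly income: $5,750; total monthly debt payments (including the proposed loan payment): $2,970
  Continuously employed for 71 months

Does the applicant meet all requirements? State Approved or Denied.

Denied

Credit score 748 ≥ 600 (meets)
Reserves: 10,790 ÷ 830 = 13.0 months (meets 6-month minimum)
DTI: 2,970 ÷ 5,750 = 51.7%, exceeds the 50% cap
Employment 71 ≥ 18 months
Fails on DTI.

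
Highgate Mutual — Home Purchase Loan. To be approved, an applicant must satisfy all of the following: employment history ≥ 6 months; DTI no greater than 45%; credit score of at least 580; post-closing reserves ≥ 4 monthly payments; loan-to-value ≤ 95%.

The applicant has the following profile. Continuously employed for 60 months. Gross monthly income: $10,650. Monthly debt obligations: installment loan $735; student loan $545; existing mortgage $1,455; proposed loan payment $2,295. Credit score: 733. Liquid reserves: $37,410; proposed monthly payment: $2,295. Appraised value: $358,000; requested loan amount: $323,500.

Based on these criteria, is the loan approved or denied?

Employment 60 ≥ 6 months
Total monthly debts = (735 + 545 + 1,455 + 2,295) = 5,030. Debt-to-income = 5,030/10,650 = 47.2% — over 45% limit
Credit score 733 ≥ 580 (meets)
Reserves = 37,410/2,295 = 16.3 months ≥ 4
LTV: 323,500 ÷ 358,000 = 90.4%, within 95% cap
Fails on DTI.

Denied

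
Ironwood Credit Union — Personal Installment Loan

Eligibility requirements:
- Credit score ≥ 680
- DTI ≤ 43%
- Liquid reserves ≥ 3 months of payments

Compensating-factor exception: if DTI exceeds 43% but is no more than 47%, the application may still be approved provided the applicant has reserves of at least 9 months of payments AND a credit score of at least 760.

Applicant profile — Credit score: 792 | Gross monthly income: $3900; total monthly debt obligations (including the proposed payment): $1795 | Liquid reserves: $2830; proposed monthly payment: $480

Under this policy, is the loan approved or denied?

Credit score 792 ≥ 680 (meets base)
DTI = 1,795/3,900 = 46% > 43% — standard DTI limit exceeded.
Reserves = 2,830/480 = 5.9 months ≥ 3
46% falls in the override range (43%–47%), so the compensating-factor test applies.
Override check — reserves: 5.9 mo (short of 9); score: 792 (ok).
Override conditions not both satisfied; exception does not apply.

Denied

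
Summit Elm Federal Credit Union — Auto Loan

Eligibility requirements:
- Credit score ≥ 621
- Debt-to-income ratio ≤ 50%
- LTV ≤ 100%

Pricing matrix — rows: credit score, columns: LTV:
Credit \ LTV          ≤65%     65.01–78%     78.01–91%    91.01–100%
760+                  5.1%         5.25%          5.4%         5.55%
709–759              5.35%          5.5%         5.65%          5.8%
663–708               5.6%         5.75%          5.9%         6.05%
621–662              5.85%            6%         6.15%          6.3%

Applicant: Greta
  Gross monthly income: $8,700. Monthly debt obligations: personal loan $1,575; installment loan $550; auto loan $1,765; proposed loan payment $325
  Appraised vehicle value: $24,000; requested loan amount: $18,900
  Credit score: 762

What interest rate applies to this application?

Credit score 762 ≥ 621; Total monthly debts = (1,575 + 550 + 1,765 + 325) = 4,215. DTI = 4,215/8,700 = 48.4% ≤ 50%
Loan-to-value = 18,900/24,000 = 78.8% — pass (100% max)
Score 762 is in the 760+ band; LTV 78.8% is in the 78.01–91% band → 5.4%.

5.4%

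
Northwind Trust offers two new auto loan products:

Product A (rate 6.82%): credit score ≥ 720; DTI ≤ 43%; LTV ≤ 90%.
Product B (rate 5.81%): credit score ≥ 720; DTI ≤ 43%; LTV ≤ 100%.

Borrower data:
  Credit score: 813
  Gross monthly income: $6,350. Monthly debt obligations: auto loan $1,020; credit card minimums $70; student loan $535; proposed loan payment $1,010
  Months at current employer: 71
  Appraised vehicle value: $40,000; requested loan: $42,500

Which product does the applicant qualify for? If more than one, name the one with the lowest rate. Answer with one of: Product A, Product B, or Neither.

Total debts = (1,020 + 70 + 535 + 1,010) = 2,635; DTI = 2,635/6,350 = 41.5%.
LTV = 42,500/40,000 = 106.2%.
Product A: score 813 ≥ 720; DTI 41.5% ≤ 43%; LTV 106.2% > 90% → does not qualify.
Product B: score 813 ≥ 720; DTI 41.5% ≤ 43%; LTV 106.2% > 100% → does not qualify.

Neither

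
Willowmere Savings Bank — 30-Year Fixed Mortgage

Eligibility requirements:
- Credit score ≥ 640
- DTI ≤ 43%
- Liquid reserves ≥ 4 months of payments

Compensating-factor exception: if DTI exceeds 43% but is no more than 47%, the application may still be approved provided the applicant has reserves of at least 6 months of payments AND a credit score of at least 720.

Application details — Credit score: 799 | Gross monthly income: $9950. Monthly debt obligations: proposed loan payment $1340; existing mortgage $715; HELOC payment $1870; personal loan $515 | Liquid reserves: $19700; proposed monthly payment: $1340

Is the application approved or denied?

Approved

Credit score 799 ≥ 640 (meets base)
Total debts = (1,340 + 715 + 1,870 + 515) = 4,440. DTI: 4,440 ÷ 9,950 = 44.6%, over the 43% base limit.
Reserves: 19,700 ÷ 1,340 = 14.7 months (meets 4-month minimum)
DTI 44.6% is within the 43%–47% exception band; checking compensating factors.
Override check — reserves: 14.7 mo (ok); score: 799 (ok).
Both compensating conditions met → exception applies.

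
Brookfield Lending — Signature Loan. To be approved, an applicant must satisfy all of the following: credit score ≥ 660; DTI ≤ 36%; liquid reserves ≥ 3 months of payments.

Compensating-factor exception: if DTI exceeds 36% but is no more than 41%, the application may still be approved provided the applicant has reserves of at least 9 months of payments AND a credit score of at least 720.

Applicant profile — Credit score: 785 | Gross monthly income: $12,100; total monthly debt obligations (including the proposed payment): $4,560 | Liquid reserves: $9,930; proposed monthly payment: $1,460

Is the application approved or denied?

Credit score 785 ≥ 660 (meets base)
DTI = 4,560/12,100 = 37.7% > 36% — standard DTI limit exceeded.
Liquid reserves cover 9,930/1,460 = 6.8 months — ≥ 3 required
37.7% falls in the override range (36%–41%), so the compensating-factor test applies.
Reserves 6.8 < 9 months; credit score 785 ≥ 720.
Override conditions not both satisfied; exception does not apply.

Denied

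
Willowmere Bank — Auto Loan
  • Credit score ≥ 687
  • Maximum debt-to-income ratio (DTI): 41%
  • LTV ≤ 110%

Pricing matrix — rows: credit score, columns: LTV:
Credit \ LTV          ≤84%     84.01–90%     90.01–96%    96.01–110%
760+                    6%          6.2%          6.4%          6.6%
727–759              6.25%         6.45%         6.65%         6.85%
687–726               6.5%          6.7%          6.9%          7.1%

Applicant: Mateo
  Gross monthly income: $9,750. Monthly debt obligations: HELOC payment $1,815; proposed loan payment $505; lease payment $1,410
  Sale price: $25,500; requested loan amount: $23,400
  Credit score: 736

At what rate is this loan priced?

Credit score 736 ≥ 687; Total monthly debts = (1,815 + 505 + 1,410) = 3,730. DTI = 3,730/9,750 = 38.3% ≤ 41%
LTV: 23,400 ÷ 25,500 = 91.8%, within 110% cap
Credit 736 → row 727–759; LTV 91.8% → column 90.01–96%. Grid cell → 6.65%.

6.65%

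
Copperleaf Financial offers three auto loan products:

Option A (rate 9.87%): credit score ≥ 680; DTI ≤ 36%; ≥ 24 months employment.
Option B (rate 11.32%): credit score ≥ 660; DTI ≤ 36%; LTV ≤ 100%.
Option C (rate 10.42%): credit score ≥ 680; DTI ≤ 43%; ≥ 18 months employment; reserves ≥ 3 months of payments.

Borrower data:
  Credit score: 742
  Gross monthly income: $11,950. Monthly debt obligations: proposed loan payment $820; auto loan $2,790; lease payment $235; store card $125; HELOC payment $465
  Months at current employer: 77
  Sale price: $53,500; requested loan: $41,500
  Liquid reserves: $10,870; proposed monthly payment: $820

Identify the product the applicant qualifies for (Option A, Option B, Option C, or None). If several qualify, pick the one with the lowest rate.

Option C

Total debts = (820 + 2,790 + 235 + 125 + 465) = 4,435; DTI = 4,435/11,950 = 37.1%.
LTV = 41,500/53,500 = 77.6%.
Reserves = 10,870/820 = 13.3 months.
Option A: score 742 ≥ 680; DTI 37.1% > 36%; employment 77 ≥ 24 mo → does not qualify.
Option B: score 742 ≥ 660; DTI 37.1% > 36%; LTV 77.6% ≤ 100% → does not qualify.
Option C: score 742 ≥ 680; DTI 37.1% ≤ 43%; employment 77 ≥ 18 mo; reserves 13.3 ≥ 3 mo → qualifies.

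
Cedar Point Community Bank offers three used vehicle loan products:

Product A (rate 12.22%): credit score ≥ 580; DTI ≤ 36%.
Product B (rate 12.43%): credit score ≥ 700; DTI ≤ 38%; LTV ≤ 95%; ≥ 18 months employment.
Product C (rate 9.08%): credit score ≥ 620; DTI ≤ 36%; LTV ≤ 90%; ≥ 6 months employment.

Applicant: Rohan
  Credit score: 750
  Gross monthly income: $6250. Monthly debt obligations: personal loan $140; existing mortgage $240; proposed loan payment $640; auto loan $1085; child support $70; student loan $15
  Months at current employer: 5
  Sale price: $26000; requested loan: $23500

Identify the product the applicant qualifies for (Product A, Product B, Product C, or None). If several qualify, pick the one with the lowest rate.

Total debts = (140 + 240 + 640 + 1,085 + 70 + 15) = 2,190; DTI = 2,190/6,250 = 35%.
LTV = 23,500/26,000 = 90.4%.
Product A: score 750 ≥ 580; DTI 35% ≤ 36% → qualifies.
Product B: score 750 ≥ 700; DTI 35% ≤ 38%; LTV 90.4% ≤ 95%; employment 5 < 18 mo → does not qualify.
Product C: score 750 ≥ 620; DTI 35% ≤ 36%; LTV 90.4% > 90%; employment 5 < 6 mo → does not qualify.

Product A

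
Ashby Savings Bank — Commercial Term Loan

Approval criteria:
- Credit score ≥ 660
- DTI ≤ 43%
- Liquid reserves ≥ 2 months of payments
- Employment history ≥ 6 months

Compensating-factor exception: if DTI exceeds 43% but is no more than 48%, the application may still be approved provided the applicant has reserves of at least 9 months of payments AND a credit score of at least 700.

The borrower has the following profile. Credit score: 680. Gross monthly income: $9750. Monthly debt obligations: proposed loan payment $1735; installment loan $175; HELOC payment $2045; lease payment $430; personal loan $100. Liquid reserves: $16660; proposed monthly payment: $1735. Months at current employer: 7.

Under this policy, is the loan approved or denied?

Credit score 680 ≥ 660 (meets base)
Total debts = (1,735 + 175 + 2,045 + 430 + 100) = 4,485. DTI = 4,485/9,750 = 46% > 43% — standard DTI limit exceeded.
Liquid reserves cover 16,660/1,735 = 9.6 months — ≥ 2 required
Employment 7 ≥ 6 months
DTI 46% is within the 43%–48% exception band; checking compensating factors.
Reserves 9.6 ≥ 9 months; credit score 680 < 700.
Compensating-factor requirement not fully met.

Denied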